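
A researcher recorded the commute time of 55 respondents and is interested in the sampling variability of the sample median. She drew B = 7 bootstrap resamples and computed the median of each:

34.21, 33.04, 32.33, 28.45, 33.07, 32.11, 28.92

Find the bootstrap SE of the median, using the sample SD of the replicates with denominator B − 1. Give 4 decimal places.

SE* = 2.1917

Bootstrap SE is the standard deviation of the 7 replicate medians.
Mean of replicates: (34.21 + 33.04 + 32.33 + 28.45 + 33.07 + 32.11 + 28.92) / 7 = 222.13000 / 7 = 31.73286
Sum of squared deviations: (+2.47714)² + (+1.30714)² + (+0.59714)² + (−3.28286)² + (+1.33714)² + (+0.37714)² + (−2.81286)² = 28.82094
Variance = 28.82094 / 6 = 4.80349
SE* = √4.80349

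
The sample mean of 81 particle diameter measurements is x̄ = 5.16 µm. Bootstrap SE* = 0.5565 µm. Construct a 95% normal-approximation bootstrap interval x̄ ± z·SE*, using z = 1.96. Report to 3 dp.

(4.069, 6.251)

Margin = 1.96 × 0.5565 = 1.0907
Interval: 5.16 ± 1.0907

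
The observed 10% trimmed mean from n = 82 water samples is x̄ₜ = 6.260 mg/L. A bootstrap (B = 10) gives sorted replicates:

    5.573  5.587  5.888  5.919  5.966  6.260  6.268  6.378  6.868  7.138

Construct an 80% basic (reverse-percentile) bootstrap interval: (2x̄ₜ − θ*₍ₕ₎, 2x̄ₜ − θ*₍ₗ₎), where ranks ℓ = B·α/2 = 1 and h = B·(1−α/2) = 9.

(5.652, 6.947)

Percentile endpoints at ranks 1 and 9: θ*₍1₎ = 5.573, θ*₍9₎ = 6.868.
Basic interval reflects these around x̄ₜ:
  lower = 2 × 6.260 − 6.868 = 5.652
  upper = 2 × 6.260 − 5.573 = 6.947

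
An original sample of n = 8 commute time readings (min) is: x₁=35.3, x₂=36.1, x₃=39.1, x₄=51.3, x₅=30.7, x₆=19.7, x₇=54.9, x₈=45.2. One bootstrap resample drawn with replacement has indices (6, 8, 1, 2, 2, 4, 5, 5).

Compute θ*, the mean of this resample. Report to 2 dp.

θ* = 35.64

Resample values: 19.7, 45.2, 35.3, 36.1, 36.1, 51.3, 30.7, 30.7.
Mean = (19.7 + 45.2 + 35.3 + 36.1 + 36.1 + 51.3 + 30.7 + 30.7) / 8 = 285.10 / 8 = 35.64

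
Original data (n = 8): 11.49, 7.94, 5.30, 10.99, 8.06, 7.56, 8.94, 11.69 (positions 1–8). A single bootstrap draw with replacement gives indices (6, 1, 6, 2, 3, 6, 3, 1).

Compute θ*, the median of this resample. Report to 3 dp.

Resample values: 7.56, 11.49, 7.56, 7.94, 5.30, 7.56, 5.30, 11.49.
Sorted: 5.30, 5.30, 7.56, 7.56, 7.56, 7.94, 11.49, 11.49
Median = average of the two middle values = 7.560

θ* = 7.560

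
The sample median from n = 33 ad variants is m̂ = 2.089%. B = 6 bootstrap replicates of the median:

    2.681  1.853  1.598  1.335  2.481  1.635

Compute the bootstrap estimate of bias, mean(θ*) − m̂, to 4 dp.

bias = −0.1585

mean(θ*) = (2.681 + 1.853 + 1.598 + 1.335 + 2.481 + 1.635) / 6 = 1.93050
bias = 1.93050 − 2.089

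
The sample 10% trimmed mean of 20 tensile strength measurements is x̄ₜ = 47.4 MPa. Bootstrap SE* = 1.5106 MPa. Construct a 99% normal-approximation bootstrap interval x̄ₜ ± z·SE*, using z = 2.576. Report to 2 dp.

(43.51, 51.29)

Margin = 2.576 × 1.5106 = 3.891
Interval: 47.4 ± 3.891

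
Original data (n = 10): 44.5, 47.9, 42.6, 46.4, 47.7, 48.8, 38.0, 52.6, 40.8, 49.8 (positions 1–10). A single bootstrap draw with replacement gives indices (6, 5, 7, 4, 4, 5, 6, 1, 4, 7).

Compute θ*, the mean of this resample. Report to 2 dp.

Resample values: 48.8, 47.7, 38.0, 46.4, 46.4, 47.7, 48.8, 44.5, 46.4, 38.0.
Mean = (48.8 + 47.7 + 38.0 + 46.4 + 46.4 + 47.7 + 48.8 + 44.5 + 46.4 + 38.0) / 10 = 452.70 / 10 = 45.27

θ* = 45.27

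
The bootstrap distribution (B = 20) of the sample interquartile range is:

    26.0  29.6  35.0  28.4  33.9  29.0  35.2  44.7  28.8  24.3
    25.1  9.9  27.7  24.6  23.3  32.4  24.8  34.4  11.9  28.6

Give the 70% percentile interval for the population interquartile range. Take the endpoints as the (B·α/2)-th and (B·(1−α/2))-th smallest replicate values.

Sorted replicates: 9.9, 11.9, 23.3, 24.3, 24.6, 24.8, 25.1, 26.0, 27.7, 28.4, 28.6, 28.8, 29.0, 29.6, 32.4, 33.9, 34.4, 35.0, 35.2, 44.7
α = 0.30; lower rank = 20 × 0.150 = 3; upper rank = 20 × 0.850 = 17.
The 3rd smallest replicate is 23.3; the 17th is 34.4.

(23.3, 34.4)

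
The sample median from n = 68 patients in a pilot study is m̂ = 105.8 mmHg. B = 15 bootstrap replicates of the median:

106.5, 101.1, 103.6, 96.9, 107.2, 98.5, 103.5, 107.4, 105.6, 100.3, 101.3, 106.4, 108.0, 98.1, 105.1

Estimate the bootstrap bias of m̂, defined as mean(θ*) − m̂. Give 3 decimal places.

bias = −2.500

mean(θ*) = (106.5 + 101.1 + 103.6 + 96.9 + 107.2 + 98.5 + 103.5 + 107.4 + 105.6 + 100.3 + 101.3 + 106.4 + 108.0 + 98.1 + 105.1) / 15 = 103.3000
bias = 103.3000 − 105.8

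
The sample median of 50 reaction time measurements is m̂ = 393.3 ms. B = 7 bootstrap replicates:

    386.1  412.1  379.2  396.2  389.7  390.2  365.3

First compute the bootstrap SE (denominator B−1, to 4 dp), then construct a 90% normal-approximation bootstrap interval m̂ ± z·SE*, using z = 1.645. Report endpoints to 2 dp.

(369.55, 417.05)

Mean of replicates = 388.4000; sum of squared deviations = 1251.0000; SE* = √(1251.0000/6) = 14.4395
Margin = 1.645 × 14.4395 = 23.753
Interval: 393.3 ± 23.753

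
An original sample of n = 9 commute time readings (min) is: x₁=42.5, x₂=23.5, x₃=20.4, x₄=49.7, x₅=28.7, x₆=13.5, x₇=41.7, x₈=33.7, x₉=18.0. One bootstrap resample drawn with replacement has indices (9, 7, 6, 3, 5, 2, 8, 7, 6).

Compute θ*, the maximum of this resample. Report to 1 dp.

θ* = 41.7

Resample values: 18.0, 41.7, 13.5, 20.4, 28.7, 23.5, 33.7, 41.7, 13.5.
Maximum = 41.7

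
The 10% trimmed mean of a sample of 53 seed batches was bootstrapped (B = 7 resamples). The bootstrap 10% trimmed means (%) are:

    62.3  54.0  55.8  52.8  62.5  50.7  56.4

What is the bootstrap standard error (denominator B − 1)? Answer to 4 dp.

SE* = 4.5383

Bootstrap SE is the standard deviation of the 7 replicate 10% trimmed means.
Mean of replicates: (62.3 + 54.0 + 55.8 + 52.8 + 62.5 + 50.7 + 56.4) / 7 = 394.50000 / 7 = 56.35714
Sum of squared deviations: (+5.94286)² + (−2.35714)² + (−0.55714)² + (−3.55714)² + (+6.14286)² + (−5.65714)² + (+0.04286)² = 123.57714
Variance = 123.57714 / 6 = 20.59619
SE* = √20.59619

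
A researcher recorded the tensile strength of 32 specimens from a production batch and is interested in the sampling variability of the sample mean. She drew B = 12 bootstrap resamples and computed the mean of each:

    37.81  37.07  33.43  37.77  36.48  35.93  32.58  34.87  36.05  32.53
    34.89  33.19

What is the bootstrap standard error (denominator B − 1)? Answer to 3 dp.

Bootstrap SE is the standard deviation of the 12 replicate means.
Mean of replicates: (37.81 + 37.07 + 33.43 + 37.77 + 36.48 + 35.93 + 32.58 + 34.87 + 36.05 + 32.53 + 34.89 + 33.19) / 12 = 422.6000 / 12 = 35.2167
Sum of squared deviations: (+2.5933)² + (+1.8533)² + (−1.7867)² + (+2.5533)² + (+1.2633)² + (+0.7133)² + (−2.6367)² + (−0.3467)² + (+0.8333)² + (−2.6867)² + (−0.3267)² + (−2.0267)² = 41.1757
Variance = 41.1757 / 11 = 3.7432
SE* = √3.7432

SE* = 1.935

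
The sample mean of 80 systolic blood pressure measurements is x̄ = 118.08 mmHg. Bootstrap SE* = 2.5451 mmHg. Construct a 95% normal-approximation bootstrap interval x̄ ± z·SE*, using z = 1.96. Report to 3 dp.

Margin = 1.96 × 2.5451 = 4.9884
Interval: 118.08 ± 4.9884

(113.092, 123.068)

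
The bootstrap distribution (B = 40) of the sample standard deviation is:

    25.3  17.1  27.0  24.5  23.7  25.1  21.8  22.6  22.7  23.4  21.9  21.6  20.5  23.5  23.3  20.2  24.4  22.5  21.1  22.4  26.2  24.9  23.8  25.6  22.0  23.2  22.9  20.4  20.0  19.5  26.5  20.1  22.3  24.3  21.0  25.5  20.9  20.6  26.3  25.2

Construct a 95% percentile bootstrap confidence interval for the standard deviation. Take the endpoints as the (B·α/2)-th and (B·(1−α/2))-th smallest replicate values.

(17.1, 26.5)

Sorted replicates: 17.1, 19.5, 20.0, 20.1, 20.2, 20.4, 20.5, 20.6, 20.9, 21.0, 21.1, 21.6, 21.8, 21.9, 22.0, 22.3, 22.4, 22.5, 22.6, 22.7, 22.9, 23.2, 23.3, 23.4, 23.5, 23.7, 23.8, 24.3, 24.4, 24.5, 24.9, 25.1, 25.2, 25.3, 25.5, 25.6, 26.2, 26.3, 26.5, 27.0
α = 0.05; lower rank = 40 × 0.025 = 1; upper rank = 40 × 0.975 = 39.
The 1st smallest replicate is 17.1; the 39th is 26.5.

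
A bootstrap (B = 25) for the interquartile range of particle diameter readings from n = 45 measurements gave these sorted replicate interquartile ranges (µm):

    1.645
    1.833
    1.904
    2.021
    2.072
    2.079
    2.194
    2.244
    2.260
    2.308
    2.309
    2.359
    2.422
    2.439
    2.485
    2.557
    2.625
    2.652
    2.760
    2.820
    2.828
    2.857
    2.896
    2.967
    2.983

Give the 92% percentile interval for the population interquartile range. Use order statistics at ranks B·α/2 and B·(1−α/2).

(1.645, 2.967)

α = 0.08; lower rank = 25 × 0.040 = 1; upper rank = 25 × 0.960 = 24.
The 1st smallest replicate is 1.645; the 24th is 2.967.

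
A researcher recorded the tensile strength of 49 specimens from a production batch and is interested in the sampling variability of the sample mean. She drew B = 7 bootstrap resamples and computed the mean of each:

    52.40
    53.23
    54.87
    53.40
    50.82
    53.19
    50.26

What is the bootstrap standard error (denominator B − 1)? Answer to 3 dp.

Bootstrap SE is the standard deviation of the 7 replicate means.
Mean of replicates: (52.40 + 53.23 + 54.87 + 53.40 + 50.82 + 53.19 + 50.26) / 7 = 368.1700 / 7 = 52.5957
Sum of squared deviations: (−0.1957)² + (+0.6343)² + (+2.2743)² + (+0.8043)² + (−1.7757)² + (+0.5943)² + (−2.3357)² = 15.2218
Variance = 15.2218 / 6 = 2.5370
SE* = √2.5370

SE* = 1.593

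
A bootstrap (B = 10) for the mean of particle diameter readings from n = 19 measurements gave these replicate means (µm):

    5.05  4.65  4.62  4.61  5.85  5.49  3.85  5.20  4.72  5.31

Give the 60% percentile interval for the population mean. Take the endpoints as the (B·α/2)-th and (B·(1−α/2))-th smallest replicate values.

(4.61, 5.31)

Sorted replicates: 3.85, 4.61, 4.62, 4.65, 4.72, 5.05, 5.20, 5.31, 5.49, 5.85
α = 0.40; lower rank = 10 × 0.200 = 2; upper rank = 10 × 0.800 = 8.
The 2nd smallest replicate is 4.61; the 8th is 5.31.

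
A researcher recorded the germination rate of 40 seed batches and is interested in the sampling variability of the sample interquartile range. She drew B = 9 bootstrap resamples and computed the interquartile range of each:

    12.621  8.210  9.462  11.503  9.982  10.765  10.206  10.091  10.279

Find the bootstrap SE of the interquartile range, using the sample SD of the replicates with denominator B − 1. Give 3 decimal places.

SE* = 1.238

Bootstrap SE is the standard deviation of the 9 replicate interquartile ranges.
Mean of replicates: (12.621 + 8.210 + 9.462 + 11.503 + 9.982 + 10.765 + 10.206 + 10.091 + 10.279) / 9 = 93.1190 / 9 = 10.3466
Sum of squared deviations: (+2.2744)² + (−2.1366)² + (−0.8846)² + (+1.1564)² + (−0.3646)² + (+0.4184)² + (−0.1406)² + (−0.2556)² + (−0.0676)² = 12.2554
Variance = 12.2554 / 8 = 1.5319
SE* = √1.5319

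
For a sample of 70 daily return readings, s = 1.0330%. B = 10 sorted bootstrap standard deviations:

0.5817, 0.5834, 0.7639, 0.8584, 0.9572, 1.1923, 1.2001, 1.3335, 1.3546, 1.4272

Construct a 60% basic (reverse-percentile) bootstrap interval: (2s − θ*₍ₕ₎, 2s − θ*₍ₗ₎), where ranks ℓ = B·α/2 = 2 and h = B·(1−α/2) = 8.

(0.7325, 1.4826)

Percentile endpoints at ranks 2 and 8: θ*₍2₎ = 0.5834, θ*₍8₎ = 1.3335.
Basic interval reflects these around s:
  lower = 2 × 1.0330 − 1.3335 = 0.7325
  upper = 2 × 1.0330 − 0.5834 = 1.4826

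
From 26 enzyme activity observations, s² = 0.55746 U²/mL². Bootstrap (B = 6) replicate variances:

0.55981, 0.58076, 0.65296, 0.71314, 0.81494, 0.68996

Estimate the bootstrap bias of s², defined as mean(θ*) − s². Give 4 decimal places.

bias = +0.1111

mean(θ*) = (0.55981 + 0.58076 + 0.65296 + 0.71314 + 0.81494 + 0.68996) / 6 = 0.66859
bias = 0.66859 − 0.55746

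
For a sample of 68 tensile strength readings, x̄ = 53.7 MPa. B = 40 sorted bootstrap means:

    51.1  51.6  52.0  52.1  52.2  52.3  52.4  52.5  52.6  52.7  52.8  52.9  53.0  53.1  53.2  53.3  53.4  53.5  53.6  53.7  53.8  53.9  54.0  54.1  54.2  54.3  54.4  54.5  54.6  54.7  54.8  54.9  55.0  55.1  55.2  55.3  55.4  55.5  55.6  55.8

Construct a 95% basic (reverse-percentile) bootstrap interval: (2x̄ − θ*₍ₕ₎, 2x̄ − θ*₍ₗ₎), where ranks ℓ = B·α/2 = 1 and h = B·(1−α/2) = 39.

(51.8, 56.3)

Percentile endpoints at ranks 1 and 39: θ*₍1₎ = 51.1, θ*₍39₎ = 55.6.
Basic interval reflects these around x̄:
  lower = 2 × 53.7 − 55.6 = 51.8
  upper = 2 × 53.7 − 51.1 = 56.3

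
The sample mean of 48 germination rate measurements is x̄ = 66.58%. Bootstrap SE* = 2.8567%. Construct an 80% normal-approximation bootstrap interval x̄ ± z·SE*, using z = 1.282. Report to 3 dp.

(62.918, 70.242)

Margin = 1.282 × 2.8567 = 3.6623
Interval: 66.58 ± 3.6623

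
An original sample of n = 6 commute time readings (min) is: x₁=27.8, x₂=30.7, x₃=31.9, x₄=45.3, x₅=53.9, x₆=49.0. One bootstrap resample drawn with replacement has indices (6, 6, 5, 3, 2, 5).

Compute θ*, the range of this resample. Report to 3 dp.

Resample values: 49.0, 49.0, 53.9, 31.9, 30.7, 53.9.
Range = 53.9 − 30.7 = 23.200

θ* = 23.200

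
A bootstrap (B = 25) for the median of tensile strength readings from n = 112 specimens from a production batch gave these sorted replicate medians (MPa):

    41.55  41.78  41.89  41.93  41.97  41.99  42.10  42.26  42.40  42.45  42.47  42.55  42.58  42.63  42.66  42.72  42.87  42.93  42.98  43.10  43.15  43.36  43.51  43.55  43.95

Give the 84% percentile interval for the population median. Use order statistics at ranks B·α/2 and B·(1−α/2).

α = 0.16; lower rank = 25 × 0.080 = 2; upper rank = 25 × 0.920 = 23.
The 2nd smallest replicate is 41.78; the 23rd is 43.51.

(41.78, 43.51)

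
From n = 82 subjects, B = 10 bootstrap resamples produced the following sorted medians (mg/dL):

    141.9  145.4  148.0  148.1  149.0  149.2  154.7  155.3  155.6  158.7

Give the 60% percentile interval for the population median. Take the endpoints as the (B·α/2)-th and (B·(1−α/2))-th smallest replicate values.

α = 0.40; lower rank = 10 × 0.200 = 2; upper rank = 10 × 0.800 = 8.
The 2nd smallest replicate is 145.4; the 8th is 155.3.

(145.4, 155.3)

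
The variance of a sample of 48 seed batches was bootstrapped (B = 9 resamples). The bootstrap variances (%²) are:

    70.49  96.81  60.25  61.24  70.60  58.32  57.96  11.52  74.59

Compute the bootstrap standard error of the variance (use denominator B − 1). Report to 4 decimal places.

SE* = 22.6286

Bootstrap SE is the standard deviation of the 9 replicate variances.
Mean of replicates: (70.49 + 96.81 + 60.25 + 61.24 + 70.60 + 58.32 + 57.96 + 11.52 + 74.59) / 9 = 561.78000 / 9 = 62.42000
Sum of squared deviations: (+8.07000)² + (+34.39000)² + (−2.17000)² + (−1.18000)² + (+8.18000)² + (−4.10000)² + (−4.46000)² + (−50.90000)² + (+12.17000)² = 4096.43120
Variance = 4096.43120 / 8 = 512.05390
SE* = √512.05390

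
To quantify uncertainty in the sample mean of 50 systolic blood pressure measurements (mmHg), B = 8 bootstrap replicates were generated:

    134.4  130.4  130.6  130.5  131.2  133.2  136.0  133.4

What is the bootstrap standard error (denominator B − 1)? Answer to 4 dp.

SE* = 2.0996

Bootstrap SE is the standard deviation of the 8 replicate means.
Mean of replicates: (134.4 + 130.4 + 130.6 + 130.5 + 131.2 + 133.2 + 136.0 + 133.4) / 8 = 1059.70000 / 8 = 132.46250
Sum of squared deviations: (+1.93750)² + (−2.06250)² + (−1.86250)² + (−1.96250)² + (−1.26250)² + (+0.73750)² + (+3.53750)² + (+0.93750)² = 30.85875
Variance = 30.85875 / 7 = 4.40839
SE* = √4.40839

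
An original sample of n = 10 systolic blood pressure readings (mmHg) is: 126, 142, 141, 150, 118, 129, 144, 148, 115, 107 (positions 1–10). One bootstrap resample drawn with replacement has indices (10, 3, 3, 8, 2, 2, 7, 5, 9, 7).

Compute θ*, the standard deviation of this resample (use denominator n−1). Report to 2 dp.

Resample values: 107, 141, 141, 148, 142, 142, 144, 118, 115, 144.
Mean = 134.2000; sum of squared deviations = 1967.6000
s² = 1967.6000 / 9 = 218.6222
s = √218.6222 = 14.79

θ* = 14.79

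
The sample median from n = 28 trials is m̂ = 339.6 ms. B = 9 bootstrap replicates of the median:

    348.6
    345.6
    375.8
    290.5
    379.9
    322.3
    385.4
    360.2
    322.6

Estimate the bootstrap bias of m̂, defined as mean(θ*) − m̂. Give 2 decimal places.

bias = +8.28

mean(θ*) = (348.6 + 345.6 + 375.8 + 290.5 + 379.9 + 322.3 + 385.4 + 360.2 + 322.6) / 9 = 347.878
bias = 347.878 − 339.6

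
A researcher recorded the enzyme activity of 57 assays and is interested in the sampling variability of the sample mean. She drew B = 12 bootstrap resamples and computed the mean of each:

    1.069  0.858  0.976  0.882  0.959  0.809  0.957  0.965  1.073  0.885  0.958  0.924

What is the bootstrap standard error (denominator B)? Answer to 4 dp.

Bootstrap SE is the standard deviation of the 12 replicate means.
Mean of replicates: (1.069 + 0.858 + 0.976 + 0.882 + 0.959 + 0.809 + 0.957 + 0.965 + 1.073 + 0.885 + 0.958 + 0.924) / 12 = 11.31500 / 12 = 0.94292
Sum of squared deviations: (+0.12608)² + (−0.08492)² + (+0.03308)² + (−0.06092)² + (+0.01608)² + (−0.13392)² + (+0.01408)² + (+0.02208)² + (+0.13008)² + (−0.05792)² + (+0.01508)² + (−0.01892)² = 0.06765
Variance = 0.06765 / 12 = 0.00564
SE* = √0.00564

SE* = 0.0751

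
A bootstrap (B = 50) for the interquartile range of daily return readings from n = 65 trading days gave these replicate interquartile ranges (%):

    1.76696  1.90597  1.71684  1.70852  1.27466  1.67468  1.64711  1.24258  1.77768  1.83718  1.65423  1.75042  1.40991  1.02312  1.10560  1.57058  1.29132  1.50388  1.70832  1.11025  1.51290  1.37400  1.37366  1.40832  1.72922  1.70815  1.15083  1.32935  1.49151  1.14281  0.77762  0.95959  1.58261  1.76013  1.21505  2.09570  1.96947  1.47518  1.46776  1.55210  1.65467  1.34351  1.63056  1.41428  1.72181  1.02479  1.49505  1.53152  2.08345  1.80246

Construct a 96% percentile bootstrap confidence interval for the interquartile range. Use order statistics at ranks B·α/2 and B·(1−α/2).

Sorted replicates: 0.77762, 0.95959, 1.02312, 1.02479, 1.10560, 1.11025, 1.14281, 1.15083, 1.21505, 1.24258, 1.27466, 1.29132, 1.32935, 1.34351, 1.37366, 1.37400, 1.40832, 1.40991, 1.41428, 1.46776, 1.47518, 1.49151, 1.49505, 1.50388, 1.51290, 1.53152, 1.55210, 1.57058, 1.58261, 1.63056, 1.64711, 1.65423, 1.65467, 1.67468, 1.70815, 1.70832, 1.70852, 1.71684, 1.72181, 1.72922, 1.75042, 1.76013, 1.76696, 1.77768, 1.80246, 1.83718, 1.90597, 1.96947, 2.08345, 2.09570
α = 0.04; lower rank = 50 × 0.020 = 1; upper rank = 50 × 0.980 = 49.
The 1st smallest replicate is 0.77762; the 49th is 2.08345.

(0.77762, 2.08345)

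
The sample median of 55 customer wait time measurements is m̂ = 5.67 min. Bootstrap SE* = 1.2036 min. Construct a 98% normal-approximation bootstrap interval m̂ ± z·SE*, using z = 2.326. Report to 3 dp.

(2.870, 8.470)

Margin = 2.326 × 1.2036 = 2.7996
Interval: 5.67 ± 2.7996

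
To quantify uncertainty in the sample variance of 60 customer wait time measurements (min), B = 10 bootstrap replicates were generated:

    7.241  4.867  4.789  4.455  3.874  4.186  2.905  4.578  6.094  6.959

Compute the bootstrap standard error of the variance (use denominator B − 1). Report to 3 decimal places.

Bootstrap SE is the standard deviation of the 10 replicate variances.
Mean of replicates: (7.241 + 4.867 + 4.789 + 4.455 + 3.874 + 4.186 + 2.905 + 4.578 + 6.094 + 6.959) / 10 = 49.9480 / 10 = 4.9948
Sum of squared deviations: (+2.2462)² + (−0.1278)² + (−0.2058)² + (−0.5398)² + (−1.1208)² + (−0.8088)² + (−2.0898)² + (−0.4168)² + (+1.0992)² + (+1.9642)² = 16.9131
Variance = 16.9131 / 9 = 1.8792
SE* = √1.8792

SE* = 1.371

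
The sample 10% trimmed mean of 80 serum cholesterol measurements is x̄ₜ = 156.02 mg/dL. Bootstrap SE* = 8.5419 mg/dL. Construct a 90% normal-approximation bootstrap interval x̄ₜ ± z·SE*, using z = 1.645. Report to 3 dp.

Margin = 1.645 × 8.5419 = 14.0514
Interval: 156.02 ± 14.0514

(141.969, 170.071)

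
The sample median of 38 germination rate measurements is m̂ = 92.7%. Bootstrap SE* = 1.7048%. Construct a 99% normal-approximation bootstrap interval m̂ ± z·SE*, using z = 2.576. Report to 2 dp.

Margin = 2.576 × 1.7048 = 4.392
Interval: 92.7 ± 4.392

(88.31, 97.09)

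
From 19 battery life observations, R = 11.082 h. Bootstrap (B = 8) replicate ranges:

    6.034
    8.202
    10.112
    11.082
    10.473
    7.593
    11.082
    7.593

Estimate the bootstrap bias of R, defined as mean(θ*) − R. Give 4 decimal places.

mean(θ*) = (6.034 + 8.202 + 10.112 + 11.082 + 10.473 + 7.593 + 11.082 + 7.593) / 8 = 9.02138
bias = 9.02138 − 11.082

bias = −2.0606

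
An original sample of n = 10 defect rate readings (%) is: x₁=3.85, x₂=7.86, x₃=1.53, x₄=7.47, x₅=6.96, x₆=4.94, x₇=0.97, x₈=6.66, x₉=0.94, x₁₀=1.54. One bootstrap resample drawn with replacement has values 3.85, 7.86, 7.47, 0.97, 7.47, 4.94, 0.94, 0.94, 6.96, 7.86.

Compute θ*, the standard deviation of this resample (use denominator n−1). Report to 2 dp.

θ* = 3.03

Mean = 4.9260; sum of squared deviations = 82.8820
s² = 82.8820 / 9 = 9.2091
s = √9.2091 = 3.03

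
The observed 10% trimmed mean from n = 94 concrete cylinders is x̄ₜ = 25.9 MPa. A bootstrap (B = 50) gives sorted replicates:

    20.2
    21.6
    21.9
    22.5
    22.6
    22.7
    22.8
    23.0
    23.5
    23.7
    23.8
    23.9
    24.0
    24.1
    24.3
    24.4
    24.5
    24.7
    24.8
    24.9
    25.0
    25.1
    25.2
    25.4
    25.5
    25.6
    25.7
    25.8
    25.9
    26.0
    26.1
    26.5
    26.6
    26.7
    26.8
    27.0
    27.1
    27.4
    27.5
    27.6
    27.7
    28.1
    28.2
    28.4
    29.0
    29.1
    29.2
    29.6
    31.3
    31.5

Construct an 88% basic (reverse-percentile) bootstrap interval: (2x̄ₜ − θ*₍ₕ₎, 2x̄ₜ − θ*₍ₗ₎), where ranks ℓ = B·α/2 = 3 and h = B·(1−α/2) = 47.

Percentile endpoints at ranks 3 and 47: θ*₍3₎ = 21.9, θ*₍47₎ = 29.2.
Basic interval reflects these around x̄ₜ:
  lower = 2 × 25.9 − 29.2 = 22.6
  upper = 2 × 25.9 − 21.9 = 29.9

(22.6, 29.9)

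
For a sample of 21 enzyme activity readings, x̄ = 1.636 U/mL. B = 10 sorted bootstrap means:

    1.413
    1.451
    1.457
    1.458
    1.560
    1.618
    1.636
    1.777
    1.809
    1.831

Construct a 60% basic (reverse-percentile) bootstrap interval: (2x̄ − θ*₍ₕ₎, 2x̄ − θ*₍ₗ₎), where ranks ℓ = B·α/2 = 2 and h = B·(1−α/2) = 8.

Percentile endpoints at ranks 2 and 8: θ*₍2₎ = 1.451, θ*₍8₎ = 1.777.
Basic interval reflects these around x̄:
  lower = 2 × 1.636 − 1.777 = 1.495
  upper = 2 × 1.636 − 1.451 = 1.821

(1.495, 1.821)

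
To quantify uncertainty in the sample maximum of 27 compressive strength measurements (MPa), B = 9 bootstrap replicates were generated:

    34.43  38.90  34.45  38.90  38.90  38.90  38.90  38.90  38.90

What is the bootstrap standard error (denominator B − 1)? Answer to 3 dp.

SE* = 1.967

Bootstrap SE is the standard deviation of the 9 replicate maximums.
Mean of replicates: (34.43 + 38.90 + 34.45 + 38.90 + 38.90 + 38.90 + 38.90 + 38.90 + 38.90) / 9 = 341.1800 / 9 = 37.9089
Sum of squared deviations: (−3.4789)² + (+0.9911)² + (−3.4589)² + (+0.9911)² + (+0.9911)² + (+0.9911)² + (+0.9911)² + (+0.9911)² + (+0.9911)² = 30.9427
Variance = 30.9427 / 8 = 3.8678
SE* = √3.8678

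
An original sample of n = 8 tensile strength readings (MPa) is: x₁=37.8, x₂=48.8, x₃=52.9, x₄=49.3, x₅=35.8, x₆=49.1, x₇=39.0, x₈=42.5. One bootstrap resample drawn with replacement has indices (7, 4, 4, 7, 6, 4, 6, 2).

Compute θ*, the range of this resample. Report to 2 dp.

θ* = 10.30

Resample values: 39.0, 49.3, 49.3, 39.0, 49.1, 49.3, 49.1, 48.8.
Range = 49.3 − 39.0 = 10.30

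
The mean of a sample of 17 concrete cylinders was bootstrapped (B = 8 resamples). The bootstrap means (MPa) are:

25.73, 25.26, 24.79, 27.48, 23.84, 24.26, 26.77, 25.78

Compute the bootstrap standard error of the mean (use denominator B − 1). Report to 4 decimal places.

SE* = 1.2258

Bootstrap SE is the standard deviation of the 8 replicate means.
Mean of replicates: (25.73 + 25.26 + 24.79 + 27.48 + 23.84 + 24.26 + 26.77 + 25.78) / 8 = 203.91000 / 8 = 25.48875
Sum of squared deviations: (+0.24125)² + (−0.22875)² + (−0.69875)² + (+1.99125)² + (−1.64875)² + (−1.22875)² + (+1.28125)² + (+0.29125)² = 10.51849
Variance = 10.51849 / 7 = 1.50264
SE* = √1.50264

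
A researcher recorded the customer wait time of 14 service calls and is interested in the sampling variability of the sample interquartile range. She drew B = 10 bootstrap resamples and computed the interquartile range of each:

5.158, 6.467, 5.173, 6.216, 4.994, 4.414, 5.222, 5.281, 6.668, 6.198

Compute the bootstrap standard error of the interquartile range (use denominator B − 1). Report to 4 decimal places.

Bootstrap SE is the standard deviation of the 10 replicate interquartile ranges.
Mean of replicates: (5.158 + 6.467 + 5.173 + 6.216 + 4.994 + 4.414 + 5.222 + 5.281 + 6.668 + 6.198) / 10 = 55.79100 / 10 = 5.57910
Sum of squared deviations: (−0.42110)² + (+0.88790)² + (−0.40610)² + (+0.63690)² + (−0.58510)² + (−1.16510)² + (−0.35710)² + (−0.29810)² + (+1.08890)² + (+0.61890)² = 5.02117
Variance = 5.02117 / 9 = 0.55791
SE* = √0.55791

SE* = 0.7469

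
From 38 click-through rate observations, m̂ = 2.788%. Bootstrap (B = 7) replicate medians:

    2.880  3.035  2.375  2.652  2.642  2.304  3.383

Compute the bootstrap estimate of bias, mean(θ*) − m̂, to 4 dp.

mean(θ*) = (2.880 + 3.035 + 2.375 + 2.652 + 2.642 + 2.304 + 3.383) / 7 = 2.75300
bias = 2.75300 − 2.788

bias = −0.0350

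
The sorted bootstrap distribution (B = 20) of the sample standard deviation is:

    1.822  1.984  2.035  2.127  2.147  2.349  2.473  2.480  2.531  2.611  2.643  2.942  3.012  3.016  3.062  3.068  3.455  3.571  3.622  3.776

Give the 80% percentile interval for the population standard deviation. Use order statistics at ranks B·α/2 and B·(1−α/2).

(1.984, 3.571)

α = 0.20; lower rank = 20 × 0.100 = 2; upper rank = 20 × 0.900 = 18.
The 2nd smallest replicate is 1.984; the 18th is 3.571.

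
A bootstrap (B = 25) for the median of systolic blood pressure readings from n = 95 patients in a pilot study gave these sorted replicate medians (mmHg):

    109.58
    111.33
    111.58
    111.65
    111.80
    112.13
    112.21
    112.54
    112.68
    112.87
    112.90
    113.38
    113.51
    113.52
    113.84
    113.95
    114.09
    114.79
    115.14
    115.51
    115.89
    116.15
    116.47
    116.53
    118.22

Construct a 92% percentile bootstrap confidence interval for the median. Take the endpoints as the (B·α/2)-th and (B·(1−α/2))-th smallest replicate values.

α = 0.08; lower rank = 25 × 0.040 = 1; upper rank = 25 × 0.960 = 24.
The 1st smallest replicate is 109.58; the 24th is 116.53.

(109.58, 116.53)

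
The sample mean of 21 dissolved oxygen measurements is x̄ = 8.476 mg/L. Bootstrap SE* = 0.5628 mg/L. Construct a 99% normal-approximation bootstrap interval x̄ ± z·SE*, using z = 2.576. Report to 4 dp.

Margin = 2.576 × 0.5628 = 1.44977
Interval: 8.476 ± 1.44977

(7.0262, 9.9258)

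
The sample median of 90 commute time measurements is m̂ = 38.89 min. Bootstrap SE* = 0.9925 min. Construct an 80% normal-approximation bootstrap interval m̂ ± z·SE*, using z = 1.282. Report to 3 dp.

Margin = 1.282 × 0.9925 = 1.2724
Interval: 38.89 ± 1.2724

(37.618, 40.162)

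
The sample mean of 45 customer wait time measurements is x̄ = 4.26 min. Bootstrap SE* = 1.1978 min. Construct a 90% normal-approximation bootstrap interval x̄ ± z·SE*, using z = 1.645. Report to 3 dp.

(2.290, 6.230)

Margin = 1.645 × 1.1978 = 1.9704
Interval: 4.26 ± 1.9704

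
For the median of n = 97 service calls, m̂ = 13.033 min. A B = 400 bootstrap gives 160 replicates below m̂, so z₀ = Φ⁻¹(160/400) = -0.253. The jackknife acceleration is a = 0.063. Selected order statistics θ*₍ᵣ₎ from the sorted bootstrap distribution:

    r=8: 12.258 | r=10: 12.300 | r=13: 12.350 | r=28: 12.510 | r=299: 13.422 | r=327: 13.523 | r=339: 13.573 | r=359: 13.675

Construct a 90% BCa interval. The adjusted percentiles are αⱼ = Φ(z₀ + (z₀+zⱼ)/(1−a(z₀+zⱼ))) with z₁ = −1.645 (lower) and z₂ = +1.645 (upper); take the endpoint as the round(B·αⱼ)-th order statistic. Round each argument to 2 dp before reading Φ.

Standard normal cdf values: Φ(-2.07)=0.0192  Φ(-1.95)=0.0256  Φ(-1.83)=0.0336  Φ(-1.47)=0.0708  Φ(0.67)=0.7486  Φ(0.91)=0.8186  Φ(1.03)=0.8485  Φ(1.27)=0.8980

Lower: z₀ + z₁ = -0.253 + (-1.645) = -1.898; 1 − a(z₀+z₁) = 1 − (0.063)(-1.898) = 1.1196; argument = -0.253 + (-1.898)/1.1196 = -1.9483 → -1.95.
α₁ = Φ(-1.95) = 0.0256; rank = round(400 × 0.0256) = 10; θ*₍10₎ = 12.300.
Upper: z₀ + z₂ = 1.392; 1 − a(z₀+z₂) = 0.9123; argument = 1.2728 → 1.27; α₂ = 0.8980; rank = 359; θ*₍359₎ = 13.675.

(12.300, 13.675)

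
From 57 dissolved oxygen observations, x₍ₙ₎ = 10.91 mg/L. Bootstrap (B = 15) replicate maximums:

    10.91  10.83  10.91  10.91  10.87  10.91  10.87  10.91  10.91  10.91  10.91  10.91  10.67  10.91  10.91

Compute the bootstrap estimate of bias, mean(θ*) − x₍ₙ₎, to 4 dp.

mean(θ*) = (10.91 + 10.83 + 10.91 + 10.91 + 10.87 + 10.91 + 10.87 + 10.91 + 10.91 + 10.91 + 10.91 + 10.91 + 10.67 + 10.91 + 10.91) / 15 = 10.88333
bias = 10.88333 − 10.91

bias = −0.0267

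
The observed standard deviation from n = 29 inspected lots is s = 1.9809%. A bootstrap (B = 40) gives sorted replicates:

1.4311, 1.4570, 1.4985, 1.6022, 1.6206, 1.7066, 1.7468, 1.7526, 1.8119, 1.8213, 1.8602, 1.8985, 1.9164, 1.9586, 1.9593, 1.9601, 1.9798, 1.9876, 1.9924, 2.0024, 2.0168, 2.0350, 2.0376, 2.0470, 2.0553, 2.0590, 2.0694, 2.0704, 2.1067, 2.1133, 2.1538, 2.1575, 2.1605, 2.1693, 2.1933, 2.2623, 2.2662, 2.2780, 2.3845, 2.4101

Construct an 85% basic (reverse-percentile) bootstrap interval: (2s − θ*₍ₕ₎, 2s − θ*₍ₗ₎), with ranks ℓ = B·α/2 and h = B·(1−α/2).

Percentile endpoints at ranks 3 and 37: θ*₍3₎ = 1.4985, θ*₍37₎ = 2.2662.
Basic interval reflects these around s:
  lower = 2 × 1.9809 − 2.2662 = 1.6956
  upper = 2 × 1.9809 − 1.4985 = 2.4633

(1.6956, 2.4633)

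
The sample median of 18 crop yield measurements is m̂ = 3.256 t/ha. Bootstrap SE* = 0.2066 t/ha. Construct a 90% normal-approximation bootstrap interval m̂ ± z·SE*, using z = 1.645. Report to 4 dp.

Margin = 1.645 × 0.2066 = 0.33986
Interval: 3.256 ± 0.33986

(2.9161, 3.5959)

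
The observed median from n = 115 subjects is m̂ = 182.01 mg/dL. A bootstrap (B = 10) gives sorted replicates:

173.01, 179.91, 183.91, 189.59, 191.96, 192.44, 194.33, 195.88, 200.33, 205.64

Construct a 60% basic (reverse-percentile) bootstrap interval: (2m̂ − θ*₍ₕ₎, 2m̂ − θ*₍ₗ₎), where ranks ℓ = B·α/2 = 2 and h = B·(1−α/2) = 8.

Percentile endpoints at ranks 2 and 8: θ*₍2₎ = 179.91, θ*₍8₎ = 195.88.
Basic interval reflects these around m̂:
  lower = 2 × 182.01 − 195.88 = 168.14
  upper = 2 × 182.01 − 179.91 = 184.11

(168.14, 184.11)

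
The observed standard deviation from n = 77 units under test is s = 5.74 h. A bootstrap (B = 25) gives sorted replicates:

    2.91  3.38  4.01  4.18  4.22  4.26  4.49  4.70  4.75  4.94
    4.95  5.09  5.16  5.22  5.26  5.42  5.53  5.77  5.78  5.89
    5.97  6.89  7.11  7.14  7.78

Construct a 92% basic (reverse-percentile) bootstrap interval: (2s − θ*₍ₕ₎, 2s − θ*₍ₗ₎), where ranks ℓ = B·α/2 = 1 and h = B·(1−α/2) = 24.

Percentile endpoints at ranks 1 and 24: θ*₍1₎ = 2.91, θ*₍24₎ = 7.14.
Basic interval reflects these around s:
  lower = 2 × 5.74 − 7.14 = 4.34
  upper = 2 × 5.74 − 2.91 = 8.57

(4.34, 8.57)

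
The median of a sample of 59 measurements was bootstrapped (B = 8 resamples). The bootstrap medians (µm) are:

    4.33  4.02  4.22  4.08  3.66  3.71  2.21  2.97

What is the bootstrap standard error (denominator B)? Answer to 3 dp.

SE* = 0.675

Bootstrap SE is the standard deviation of the 8 replicate medians.
Mean of replicates: (4.33 + 4.02 + 4.22 + 4.08 + 3.66 + 3.71 + 2.21 + 2.97) / 8 = 29.2000 / 8 = 3.6500
Sum of squared deviations: (+0.6800)² + (+0.3700)² + (+0.5700)² + (+0.4300)² + (+0.0100)² + (+0.0600)² + (−1.4400)² + (−0.6800)² = 3.6488
Variance = 3.6488 / 8 = 0.4561
SE* = √0.4561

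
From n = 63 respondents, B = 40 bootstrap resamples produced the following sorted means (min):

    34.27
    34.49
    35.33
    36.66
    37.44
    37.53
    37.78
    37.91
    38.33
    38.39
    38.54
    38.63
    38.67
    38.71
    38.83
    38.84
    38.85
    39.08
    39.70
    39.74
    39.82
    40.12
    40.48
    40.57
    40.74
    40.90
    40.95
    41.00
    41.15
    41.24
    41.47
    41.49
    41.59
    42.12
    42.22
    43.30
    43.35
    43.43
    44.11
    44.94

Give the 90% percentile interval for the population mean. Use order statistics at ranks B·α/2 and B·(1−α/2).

(34.49, 43.43)

α = 0.10; lower rank = 40 × 0.050 = 2; upper rank = 40 × 0.950 = 38.
The 2nd smallest replicate is 34.49; the 38th is 43.43.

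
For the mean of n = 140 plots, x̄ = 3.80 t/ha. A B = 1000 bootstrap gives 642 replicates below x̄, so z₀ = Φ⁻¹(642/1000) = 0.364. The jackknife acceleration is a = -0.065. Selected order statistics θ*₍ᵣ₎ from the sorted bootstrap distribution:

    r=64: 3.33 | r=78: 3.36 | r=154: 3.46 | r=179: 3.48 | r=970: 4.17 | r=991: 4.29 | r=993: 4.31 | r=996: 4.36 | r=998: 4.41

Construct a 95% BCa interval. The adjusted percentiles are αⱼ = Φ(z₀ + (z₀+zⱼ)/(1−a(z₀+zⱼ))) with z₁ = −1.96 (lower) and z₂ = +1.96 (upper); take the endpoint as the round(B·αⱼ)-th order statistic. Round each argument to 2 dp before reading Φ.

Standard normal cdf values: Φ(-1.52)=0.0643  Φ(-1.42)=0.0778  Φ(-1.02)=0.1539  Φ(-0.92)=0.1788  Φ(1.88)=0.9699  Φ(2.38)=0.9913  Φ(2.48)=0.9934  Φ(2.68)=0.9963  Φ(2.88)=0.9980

(3.36, 4.29)

Lower: z₀ + z₁ = 0.364 + (-1.960) = -1.596; 1 − a(z₀+z₁) = 1 − (-0.065)(-1.596) = 0.8963; argument = 0.364 + (-1.596)/0.8963 = -1.4167 → -1.42.
α₁ = Φ(-1.42) = 0.0778; rank = round(1000 × 0.0778) = 78; θ*₍78₎ = 3.36.
Upper: z₀ + z₂ = 2.324; 1 − a(z₀+z₂) = 1.1511; argument = 2.3830 → 2.38; α₂ = 0.9913; rank = 991; θ*₍991₎ = 4.29.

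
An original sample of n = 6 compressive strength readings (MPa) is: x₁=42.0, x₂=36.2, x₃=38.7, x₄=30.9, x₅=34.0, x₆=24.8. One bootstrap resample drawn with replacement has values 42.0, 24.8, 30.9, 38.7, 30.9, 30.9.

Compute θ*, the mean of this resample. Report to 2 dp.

Mean = (42.0 + 24.8 + 30.9 + 38.7 + 30.9 + 30.9) / 6 = 198.20 / 6 = 33.03

θ* = 33.03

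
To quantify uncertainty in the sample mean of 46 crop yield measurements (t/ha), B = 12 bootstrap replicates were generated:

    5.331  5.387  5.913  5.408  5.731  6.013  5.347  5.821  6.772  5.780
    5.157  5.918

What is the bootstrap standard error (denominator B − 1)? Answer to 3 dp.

Bootstrap SE is the standard deviation of the 12 replicate means.
Mean of replicates: (5.331 + 5.387 + 5.913 + 5.408 + 5.731 + 6.013 + 5.347 + 5.821 + 6.772 + 5.780 + 5.157 + 5.918) / 12 = 68.5780 / 12 = 5.7148
Sum of squared deviations: (−0.3838)² + (−0.3278)² + (+0.1982)² + (−0.3068)² + (+0.0162)² + (+0.2982)² + (−0.3678)² + (+0.1062)² + (+1.0572)² + (+0.0652)² + (−0.5578)² + (+0.2032)² = 2.0983
Variance = 2.0983 / 11 = 0.1908
SE* = √0.1908

SE* = 0.437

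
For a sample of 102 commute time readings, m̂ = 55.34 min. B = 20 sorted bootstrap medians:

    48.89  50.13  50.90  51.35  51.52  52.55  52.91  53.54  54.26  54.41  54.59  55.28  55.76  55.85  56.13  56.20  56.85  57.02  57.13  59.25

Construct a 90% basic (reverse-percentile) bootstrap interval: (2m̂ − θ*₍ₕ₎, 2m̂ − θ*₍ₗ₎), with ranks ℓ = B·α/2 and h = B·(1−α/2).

Percentile endpoints at ranks 1 and 19: θ*₍1₎ = 48.89, θ*₍19₎ = 57.13.
Basic interval reflects these around m̂:
  lower = 2 × 55.34 − 57.13 = 53.55
  upper = 2 × 55.34 − 48.89 = 61.79

(53.55, 61.79)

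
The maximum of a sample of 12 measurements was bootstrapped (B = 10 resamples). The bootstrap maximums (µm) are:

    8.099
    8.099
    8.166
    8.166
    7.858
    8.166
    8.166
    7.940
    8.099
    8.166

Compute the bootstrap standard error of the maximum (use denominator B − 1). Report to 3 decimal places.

Bootstrap SE is the standard deviation of the 10 replicate maximums.
Mean of replicates: (8.099 + 8.099 + 8.166 + 8.166 + 7.858 + 8.166 + 8.166 + 7.940 + 8.099 + 8.166) / 10 = 80.9250 / 10 = 8.0925
Sum of squared deviations: (+0.0065)² + (+0.0065)² + (+0.0735)² + (+0.0735)² + (−0.2345)² + (+0.0735)² + (+0.0735)² + (−0.1525)² + (+0.0065)² + (+0.0735)² = 0.1054
Variance = 0.1054 / 9 = 0.0117
SE* = √0.0117

SE* = 0.108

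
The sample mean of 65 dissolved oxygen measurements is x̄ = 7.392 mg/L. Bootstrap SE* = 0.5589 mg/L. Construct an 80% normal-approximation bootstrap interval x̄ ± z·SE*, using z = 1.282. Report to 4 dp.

Margin = 1.282 × 0.5589 = 0.71651
Interval: 7.392 ± 0.71651

(6.6755, 8.1085)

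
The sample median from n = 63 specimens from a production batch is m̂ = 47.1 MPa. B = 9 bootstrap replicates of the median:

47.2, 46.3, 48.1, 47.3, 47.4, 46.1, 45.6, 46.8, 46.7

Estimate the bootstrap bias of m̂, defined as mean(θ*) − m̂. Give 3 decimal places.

mean(θ*) = (47.2 + 46.3 + 48.1 + 47.3 + 47.4 + 46.1 + 45.6 + 46.8 + 46.7) / 9 = 46.8333
bias = 46.8333 − 47.1

bias = −0.267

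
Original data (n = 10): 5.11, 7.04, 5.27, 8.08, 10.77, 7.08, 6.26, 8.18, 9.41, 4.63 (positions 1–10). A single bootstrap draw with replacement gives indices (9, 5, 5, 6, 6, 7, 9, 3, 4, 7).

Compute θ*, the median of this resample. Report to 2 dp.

Resample values: 9.41, 10.77, 10.77, 7.08, 7.08, 6.26, 9.41, 5.27, 8.08, 6.26.
Sorted: 5.27, 6.26, 6.26, 7.08, 7.08, 8.08, 9.41, 9.41, 10.77, 10.77
Median = average of the two middle values = 7.58

θ* = 7.58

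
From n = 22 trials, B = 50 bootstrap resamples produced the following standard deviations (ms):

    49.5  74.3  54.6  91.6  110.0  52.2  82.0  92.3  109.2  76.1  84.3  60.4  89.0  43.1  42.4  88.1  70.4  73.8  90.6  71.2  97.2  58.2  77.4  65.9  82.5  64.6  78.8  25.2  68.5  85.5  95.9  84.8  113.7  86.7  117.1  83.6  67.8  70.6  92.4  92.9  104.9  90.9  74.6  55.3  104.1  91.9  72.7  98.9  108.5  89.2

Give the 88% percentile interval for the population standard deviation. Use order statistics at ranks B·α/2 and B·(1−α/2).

(43.1, 109.2)

Sorted replicates: 25.2, 42.4, 43.1, 49.5, 52.2, 54.6, 55.3, 58.2, 60.4, 64.6, 65.9, 67.8, 68.5, 70.4, 70.6, 71.2, 72.7, 73.8, 74.3, 74.6, 76.1, 77.4, 78.8, 82.0, 82.5, 83.6, 84.3, 84.8, 85.5, 86.7, 88.1, 89.0, 89.2, 90.6, 90.9, 91.6, 91.9, 92.3, 92.4, 92.9, 95.9, 97.2, 98.9, 104.1, 104.9, 108.5, 109.2, 110.0, 113.7, 117.1
α = 0.12; lower rank = 50 × 0.060 = 3; upper rank = 50 × 0.940 = 47.
The 3rd smallest replicate is 43.1; the 47th is 109.2.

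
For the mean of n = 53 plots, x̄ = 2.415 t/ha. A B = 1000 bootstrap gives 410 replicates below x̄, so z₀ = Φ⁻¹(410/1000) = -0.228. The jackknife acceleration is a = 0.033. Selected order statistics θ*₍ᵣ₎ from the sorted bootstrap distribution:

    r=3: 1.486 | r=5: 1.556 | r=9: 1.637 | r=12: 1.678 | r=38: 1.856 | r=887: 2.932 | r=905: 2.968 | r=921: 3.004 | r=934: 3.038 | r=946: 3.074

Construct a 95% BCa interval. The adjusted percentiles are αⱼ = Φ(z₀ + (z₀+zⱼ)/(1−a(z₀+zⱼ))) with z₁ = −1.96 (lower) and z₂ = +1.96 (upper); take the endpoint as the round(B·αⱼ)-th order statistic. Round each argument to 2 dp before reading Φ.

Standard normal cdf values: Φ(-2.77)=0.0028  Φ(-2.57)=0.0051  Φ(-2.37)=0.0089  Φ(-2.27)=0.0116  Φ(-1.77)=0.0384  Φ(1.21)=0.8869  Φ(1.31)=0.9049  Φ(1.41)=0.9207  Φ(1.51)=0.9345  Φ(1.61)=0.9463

(1.678, 3.074)

Lower: z₀ + z₁ = -0.228 + (-1.960) = -2.188; 1 − a(z₀+z₁) = 1 − (0.033)(-2.188) = 1.0722; argument = -0.228 + (-2.188)/1.0722 = -2.2687 → -2.27.
α₁ = Φ(-2.27) = 0.0116; rank = round(1000 × 0.0116) = 12; θ*₍12₎ = 1.678.
Upper: z₀ + z₂ = 1.732; 1 − a(z₀+z₂) = 0.9428; argument = 1.6090 → 1.61; α₂ = 0.9463; rank = 946; θ*₍946₎ = 3.074.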